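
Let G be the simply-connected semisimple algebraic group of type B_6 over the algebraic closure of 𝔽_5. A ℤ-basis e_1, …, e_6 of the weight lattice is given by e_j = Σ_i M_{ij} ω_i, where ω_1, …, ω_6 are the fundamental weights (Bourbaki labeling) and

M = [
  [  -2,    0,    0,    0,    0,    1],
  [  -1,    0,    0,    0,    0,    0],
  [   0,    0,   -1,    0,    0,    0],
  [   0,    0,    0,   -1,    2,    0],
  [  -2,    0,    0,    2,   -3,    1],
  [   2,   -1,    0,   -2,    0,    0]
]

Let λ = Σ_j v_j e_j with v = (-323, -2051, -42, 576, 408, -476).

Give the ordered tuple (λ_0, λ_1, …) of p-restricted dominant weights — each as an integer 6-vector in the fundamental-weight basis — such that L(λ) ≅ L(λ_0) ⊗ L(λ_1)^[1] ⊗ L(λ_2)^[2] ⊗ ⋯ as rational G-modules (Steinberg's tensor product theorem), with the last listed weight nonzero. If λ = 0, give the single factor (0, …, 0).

((0, 3, 2, 0, 3, 3), (4, 4, 3, 3, 4, 0), (1, 2, 1, 4, 3, 0), (1, 2, 0, 1, 0, 2))

Change of basis e → ω: c = M·v where v = (-323, -2051, -42, 576, 408, -476):
  c_1 = (-2)·(-323) + (0)·(-2051) + (0)·(-42) + (0)·(576) + (0)·(408) + (1)·(-476) = 170
  c_2 = (-1)·(-323) + (0)·(-2051) + (0)·(-42) + (0)·(576) + (0)·(408) + (0)·(-476) = 323
  c_3 = (0)·(-323) + (0)·(-2051) + (-1)·(-42) + (0)·(576) + (0)·(408) + (0)·(-476) = 42
  c_4 = (0)·(-323) + (0)·(-2051) + (0)·(-42) + (-1)·(576) + (2)·(408) + (0)·(-476) = 240
  c_5 = (-2)·(-323) + (0)·(-2051) + (0)·(-42) + (2)·(576) + (-3)·(408) + (1)·(-476) = 98
  c_6 = (2)·(-323) + (-1)·(-2051) + (0)·(-42) + (-2)·(576) + (0)·(408) + (0)·(-476) = 253
Expand coordinatewise in base 5:
  c_1 = 170 = 0·5^0 + 4·5^1 + 1·5^2 + 1·5^3
  c_2 = 323 = 3·5^0 + 4·5^1 + 2·5^2 + 2·5^3
  c_3 = 42 = 2·5^0 + 3·5^1 + 1·5^2
  c_4 = 240 = 0·5^0 + 3·5^1 + 4·5^2 + 1·5^3
  c_5 = 98 = 3·5^0 + 4·5^1 + 3·5^2
  c_6 = 253 = 3·5^0 + 0·5^1 + 0·5^2 + 2·5^3
Factor λ_0 = (0, 3, 2, 0, 3, 3)
Factor λ_1 = (4, 4, 3, 3, 4, 0)
Factor λ_2 = (1, 2, 1, 4, 3, 0)
Factor λ_3 = (1, 2, 0, 1, 0, 2)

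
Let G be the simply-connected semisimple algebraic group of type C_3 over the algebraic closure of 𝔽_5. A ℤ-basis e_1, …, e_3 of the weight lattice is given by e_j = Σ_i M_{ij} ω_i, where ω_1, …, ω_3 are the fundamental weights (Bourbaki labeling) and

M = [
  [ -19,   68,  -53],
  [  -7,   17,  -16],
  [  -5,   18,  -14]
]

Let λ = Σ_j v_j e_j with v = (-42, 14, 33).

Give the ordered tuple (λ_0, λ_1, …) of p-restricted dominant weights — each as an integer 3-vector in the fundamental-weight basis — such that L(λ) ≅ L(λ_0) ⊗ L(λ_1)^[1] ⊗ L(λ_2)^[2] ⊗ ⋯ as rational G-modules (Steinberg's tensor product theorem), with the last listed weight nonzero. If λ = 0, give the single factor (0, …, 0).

((1, 4, 0),)

In the fundamental-weight basis, λ has coordinates c = M·v (v = (-42, 14, 33)):
  c_1 = (-19)·(-42) + (68)·(14) + (-53)·(33) = 1
  c_2 = (-7)·(-42) + (17)·(14) + (-16)·(33) = 4
  c_3 = (-5)·(-42) + (18)·(14) + (-14)·(33) = 0
Expand coordinatewise in base 5:
  c_1 = 1 = 1·5^0
  c_2 = 4 = 4·5^0
  c_3 = 0
p-restricted factor λ_0 = (1, 4, 0)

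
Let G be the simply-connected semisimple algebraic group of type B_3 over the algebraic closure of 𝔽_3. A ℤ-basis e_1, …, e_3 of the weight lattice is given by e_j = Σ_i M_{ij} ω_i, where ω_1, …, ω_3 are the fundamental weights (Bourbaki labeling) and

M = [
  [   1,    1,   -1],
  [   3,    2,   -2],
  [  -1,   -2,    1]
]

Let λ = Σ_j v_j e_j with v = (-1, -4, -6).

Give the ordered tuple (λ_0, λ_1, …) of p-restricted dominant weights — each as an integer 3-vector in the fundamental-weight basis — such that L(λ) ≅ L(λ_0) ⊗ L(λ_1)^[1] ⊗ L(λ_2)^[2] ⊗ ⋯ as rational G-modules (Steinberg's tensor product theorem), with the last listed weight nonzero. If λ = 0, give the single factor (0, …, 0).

ω-coordinates c = M·v, v = (-1, -4, -6):
  c_1 = (1)·(-1) + (1)·(-4) + (-1)·(-6) = 1
  c_2 = (3)·(-1) + (2)·(-4) + (-2)·(-6) = 1
  c_3 = (-1)·(-1) + (-2)·(-4) + (1)·(-6) = 3
Base-3 expansion of each c_i:
  c_1 = 1 = 1·3^0
  c_2 = 1 = 1·3^0
  c_3 = 3 = 0·3^0 + 1·3^1
p-restricted factor λ_0 = (1, 1, 0)
p-restricted factor λ_1 = (0, 0, 1)

((1, 1, 0), (0, 0, 1))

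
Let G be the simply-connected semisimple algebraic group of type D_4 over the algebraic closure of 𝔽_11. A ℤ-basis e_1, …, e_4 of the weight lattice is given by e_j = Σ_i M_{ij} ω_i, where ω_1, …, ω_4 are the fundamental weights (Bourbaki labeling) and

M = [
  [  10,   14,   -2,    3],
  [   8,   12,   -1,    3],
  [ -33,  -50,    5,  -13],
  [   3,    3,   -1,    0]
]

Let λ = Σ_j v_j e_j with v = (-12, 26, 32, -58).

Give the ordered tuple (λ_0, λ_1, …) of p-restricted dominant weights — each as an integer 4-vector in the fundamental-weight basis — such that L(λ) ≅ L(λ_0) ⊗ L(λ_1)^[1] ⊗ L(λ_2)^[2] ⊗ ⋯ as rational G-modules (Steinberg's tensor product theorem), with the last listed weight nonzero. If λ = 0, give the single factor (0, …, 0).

((6, 10, 10, 10),)

Change of basis e → ω: c = M·v where v = (-12, 26, 32, -58):
  c_1 = (10)·(-12) + (14)·(26) + (-2)·(32) + (3)·(-58) = 6
  c_2 = (8)·(-12) + (12)·(26) + (-1)·(32) + (3)·(-58) = 10
  c_3 = (-33)·(-12) + (-50)·(26) + (5)·(32) + (-13)·(-58) = 10
  c_4 = (3)·(-12) + (3)·(26) + (-1)·(32) + (0)·(-58) = 10
Base-11 expansion of each c_i:
  c_1 = 6 = 6·11^0
  c_2 = 10 = 10·11^0
  c_3 = 10 = 10·11^0
  c_4 = 10 = 10·11^0
λ_0 = (6, 10, 10, 10)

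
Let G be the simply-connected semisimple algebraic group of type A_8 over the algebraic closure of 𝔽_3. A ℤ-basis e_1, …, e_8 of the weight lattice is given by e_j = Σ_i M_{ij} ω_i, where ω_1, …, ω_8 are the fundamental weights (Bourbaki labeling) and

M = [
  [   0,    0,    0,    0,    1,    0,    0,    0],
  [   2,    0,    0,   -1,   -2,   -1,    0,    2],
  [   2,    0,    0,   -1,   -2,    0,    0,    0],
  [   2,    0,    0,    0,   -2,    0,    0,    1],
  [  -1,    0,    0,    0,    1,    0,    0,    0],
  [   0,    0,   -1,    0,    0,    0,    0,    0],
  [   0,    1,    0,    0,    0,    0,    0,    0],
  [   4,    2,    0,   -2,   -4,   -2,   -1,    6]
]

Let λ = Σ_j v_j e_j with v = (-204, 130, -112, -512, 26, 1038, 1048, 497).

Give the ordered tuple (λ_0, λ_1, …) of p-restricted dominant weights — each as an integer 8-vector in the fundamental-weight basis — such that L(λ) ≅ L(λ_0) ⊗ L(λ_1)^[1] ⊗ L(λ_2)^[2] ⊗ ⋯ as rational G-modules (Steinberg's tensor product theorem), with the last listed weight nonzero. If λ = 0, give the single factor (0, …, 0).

ω-coordinates c = M·v, v = (-204, 130, -112, -512, 26, 1038, 1048, 497):
  c_1 = 0*-204 + 0*130 + 0*-112 + 0*-512 + 1*26 + 0*1038 + 0*1048 + 0*497 = 26
  c_2 = 2*-204 + 0*130 + 0*-112 + -1*-512 + -2*26 + -1*1038 + 0*1048 + 2*497 = 8
  c_3 = 2*-204 + 0*130 + 0*-112 + -1*-512 + -2*26 + 0*1038 + 0*1048 + 0*497 = 52
  c_4 = 2*-204 + 0*130 + 0*-112 + 0*-512 + -2*26 + 0*1038 + 0*1048 + 1*497 = 37
  c_5 = -1*-204 + 0*130 + 0*-112 + 0*-512 + 1*26 + 0*1038 + 0*1048 + 0*497 = 230
  c_6 = 0*-204 + 0*130 + -1*-112 + 0*-512 + 0*26 + 0*1038 + 0*1048 + 0*497 = 112
  c_7 = 0*-204 + 1*130 + 0*-112 + 0*-512 + 0*26 + 0*1038 + 0*1048 + 0*497 = 130
  c_8 = 4*-204 + 2*130 + 0*-112 + -2*-512 + -4*26 + -2*1038 + -1*1048 + 6*497 = 222
Base-3 expansion of each c_i:
  c_1 = 26 = 2·3^0 + 2·3^1 + 2·3^2
  c_2 = 8 = 2·3^0 + 2·3^1
  c_3 = 52 = 1·3^0 + 2·3^1 + 2·3^2 + 1·3^3
  c_4 = 37 = 1·3^0 + 0·3^1 + 1·3^2 + 1·3^3
  c_5 = 230 = 2·3^0 + 1·3^1 + 1·3^2 + 2·3^3 + 2·3^4
  c_6 = 112 = 1·3^0 + 1·3^1 + 0·3^2 + 1·3^3 + 1·3^4
  c_7 = 130 = 1·3^0 + 1·3^1 + 2·3^2 + 1·3^3 + 1·3^4
  c_8 = 222 = 0·3^0 + 2·3^1 + 0·3^2 + 2·3^3 + 2·3^4
p-restricted factor λ_0 = (2, 2, 1, 1, 2, 1, 1, 0)
p-restricted factor λ_1 = (2, 2, 2, 0, 1, 1, 1, 2)
p-restricted factor λ_2 = (2, 0, 2, 1, 1, 0, 2, 0)
p-restricted factor λ_3 = (0, 0, 1, 1, 2, 1, 1, 2)
p-restricted factor λ_4 = (0, 0, 0, 0, 2, 1, 1, 2)

((2, 2, 1, 1, 2, 1, 1, 0), (2, 2, 2, 0, 1, 1, 1, 2), (2, 0, 2, 1, 1, 0, 2, 0), (0, 0, 1, 1, 2, 1, 1, 2), (0, 0, 0, 0, 2, 1, 1, 2))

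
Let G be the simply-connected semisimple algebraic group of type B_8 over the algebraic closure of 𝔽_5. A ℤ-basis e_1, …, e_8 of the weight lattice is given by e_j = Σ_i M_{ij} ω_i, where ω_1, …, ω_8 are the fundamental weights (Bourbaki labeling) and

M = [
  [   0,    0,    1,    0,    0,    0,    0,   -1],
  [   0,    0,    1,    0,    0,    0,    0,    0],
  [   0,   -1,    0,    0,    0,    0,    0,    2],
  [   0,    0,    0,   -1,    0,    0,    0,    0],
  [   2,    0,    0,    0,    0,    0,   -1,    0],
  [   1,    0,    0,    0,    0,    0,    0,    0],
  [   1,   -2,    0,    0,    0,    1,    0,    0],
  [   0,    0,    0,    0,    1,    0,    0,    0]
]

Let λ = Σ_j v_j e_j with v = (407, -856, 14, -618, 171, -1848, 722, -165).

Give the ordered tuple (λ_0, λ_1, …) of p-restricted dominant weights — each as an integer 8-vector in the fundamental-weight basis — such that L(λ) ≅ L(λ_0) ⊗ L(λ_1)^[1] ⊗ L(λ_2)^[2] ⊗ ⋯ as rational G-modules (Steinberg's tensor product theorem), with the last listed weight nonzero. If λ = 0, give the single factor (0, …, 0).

ω-coordinates c = M·v, v = (407, -856, 14, -618, 171, -1848, 722, -165):
  c_1 = (0)·(407) + (0)·(-856) + (1)·(14) + (0)·(-618) + (0)·(171) + (0)·(-1848) + (0)·(722) + (-1)·(-165) = 179
  c_2 = (0)·(407) + (0)·(-856) + (1)·(14) + (0)·(-618) + (0)·(171) + (0)·(-1848) + (0)·(722) + (0)·(-165) = 14
  c_3 = (0)·(407) + (-1)·(-856) + (0)·(14) + (0)·(-618) + (0)·(171) + (0)·(-1848) + (0)·(722) + (2)·(-165) = 526
  c_4 = (0)·(407) + (0)·(-856) + (0)·(14) + (-1)·(-618) + (0)·(171) + (0)·(-1848) + (0)·(722) + (0)·(-165) = 618
  c_5 = (2)·(407) + (0)·(-856) + (0)·(14) + (0)·(-618) + (0)·(171) + (0)·(-1848) + (-1)·(722) + (0)·(-165) = 92
  c_6 = (1)·(407) + (0)·(-856) + (0)·(14) + (0)·(-618) + (0)·(171) + (0)·(-1848) + (0)·(722) + (0)·(-165) = 407
  c_7 = (1)·(407) + (-2)·(-856) + (0)·(14) + (0)·(-618) + (0)·(171) + (1)·(-1848) + (0)·(722) + (0)·(-165) = 271
  c_8 = (0)·(407) + (0)·(-856) + (0)·(14) + (0)·(-618) + (1)·(171) + (0)·(-1848) + (0)·(722) + (0)·(-165) = 171
Expand coordinatewise in base 5:
  c_1 = 179 = 4·5^0 + 0·5^1 + 2·5^2 + 1·5^3
  c_2 = 14 = 4·5^0 + 2·5^1
  c_3 = 526 = 1·5^0 + 0·5^1 + 1·5^2 + 4·5^3
  c_4 = 618 = 3·5^0 + 3·5^1 + 4·5^2 + 4·5^3
  c_5 = 92 = 2·5^0 + 3·5^1 + 3·5^2
  c_6 = 407 = 2·5^0 + 1·5^1 + 1·5^2 + 3·5^3
  c_7 = 271 = 1·5^0 + 4·5^1 + 0·5^2 + 2·5^3
  c_8 = 171 = 1·5^0 + 4·5^1 + 1·5^2 + 1·5^3
λ_0 = (4, 4, 1, 3, 2, 2, 1, 1)
λ_1 = (0, 2, 0, 3, 3, 1, 4, 4)
λ_2 = (2, 0, 1, 4, 3, 1, 0, 1)
λ_3 = (1, 0, 4, 4, 0, 3, 2, 1)

((4, 4, 1, 3, 2, 2, 1, 1), (0, 2, 0, 3, 3, 1, 4, 4), (2, 0, 1, 4, 3, 1, 0, 1), (1, 0, 4, 4, 0, 3, 2, 1))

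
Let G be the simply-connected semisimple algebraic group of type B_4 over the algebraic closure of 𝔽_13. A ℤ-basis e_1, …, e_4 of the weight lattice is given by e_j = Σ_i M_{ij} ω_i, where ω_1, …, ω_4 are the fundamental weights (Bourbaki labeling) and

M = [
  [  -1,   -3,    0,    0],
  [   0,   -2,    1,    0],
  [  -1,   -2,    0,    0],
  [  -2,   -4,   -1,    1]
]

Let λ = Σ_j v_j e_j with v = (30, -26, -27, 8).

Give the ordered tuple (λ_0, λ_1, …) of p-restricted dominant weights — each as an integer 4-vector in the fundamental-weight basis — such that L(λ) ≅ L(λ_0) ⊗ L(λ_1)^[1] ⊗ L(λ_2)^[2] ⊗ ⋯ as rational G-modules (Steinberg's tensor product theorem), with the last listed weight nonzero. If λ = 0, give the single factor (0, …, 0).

((9, 12, 9, 1), (3, 1, 1, 6))

Converting to the ω-basis (c_i = row i of M dotted with v = (30, -26, -27, 8)):
  c_1 = (-1)·(30) + (-3)·(-26) + (0)·(-27) + (0)·(8) = 48
  c_2 = (0)·(30) + (-2)·(-26) + (1)·(-27) + (0)·(8) = 25
  c_3 = (-1)·(30) + (-2)·(-26) + (0)·(-27) + (0)·(8) = 22
  c_4 = (-2)·(30) + (-4)·(-26) + (-1)·(-27) + (1)·(8) = 79
Writing each c_i in base p = 13:
  c_1 = 48 = 9·13^0 + 3·13^1
  c_2 = 25 = 12·13^0 + 1·13^1
  c_3 = 22 = 9·13^0 + 1·13^1
  c_4 = 79 = 1·13^0 + 6·13^1
Factor λ_0 = (9, 12, 9, 1)
Factor λ_1 = (3, 1, 1, 6)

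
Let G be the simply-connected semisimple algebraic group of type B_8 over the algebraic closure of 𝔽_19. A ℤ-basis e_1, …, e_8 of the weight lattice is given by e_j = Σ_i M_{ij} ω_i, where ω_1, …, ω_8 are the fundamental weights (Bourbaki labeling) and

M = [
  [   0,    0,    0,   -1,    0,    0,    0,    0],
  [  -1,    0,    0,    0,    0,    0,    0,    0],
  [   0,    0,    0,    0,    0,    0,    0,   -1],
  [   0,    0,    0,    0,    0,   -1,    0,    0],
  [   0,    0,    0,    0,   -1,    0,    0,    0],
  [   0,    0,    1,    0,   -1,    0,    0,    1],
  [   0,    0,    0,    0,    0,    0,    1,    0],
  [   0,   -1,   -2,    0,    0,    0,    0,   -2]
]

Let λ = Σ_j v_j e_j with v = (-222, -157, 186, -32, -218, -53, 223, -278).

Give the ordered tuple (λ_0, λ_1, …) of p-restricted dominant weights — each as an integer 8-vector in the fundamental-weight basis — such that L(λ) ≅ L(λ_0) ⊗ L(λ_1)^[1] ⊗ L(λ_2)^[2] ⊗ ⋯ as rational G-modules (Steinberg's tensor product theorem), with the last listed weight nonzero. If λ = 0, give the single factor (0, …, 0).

Converting to the ω-basis (c_i = row i of M dotted with v = (-222, -157, 186, -32, -218, -53, 223, -278)):
  c_1 = (0)·(-222) + (0)·(-157) + 0·186 + (-1)·(-32) + (0)·(-218) + (0)·(-53) + 0·223 + (0)·(-278) = 32
  c_2 = (-1)·(-222) + (0)·(-157) + 0·186 + (0)·(-32) + (0)·(-218) + (0)·(-53) + 0·223 + (0)·(-278) = 222
  c_3 = (0)·(-222) + (0)·(-157) + 0·186 + (0)·(-32) + (0)·(-218) + (0)·(-53) + 0·223 + (-1)·(-278) = 278
  c_4 = (0)·(-222) + (0)·(-157) + 0·186 + (0)·(-32) + (0)·(-218) + (-1)·(-53) + 0·223 + (0)·(-278) = 53
  c_5 = (0)·(-222) + (0)·(-157) + 0·186 + (0)·(-32) + (-1)·(-218) + (0)·(-53) + 0·223 + (0)·(-278) = 218
  c_6 = (0)·(-222) + (0)·(-157) + 1·186 + (0)·(-32) + (-1)·(-218) + (0)·(-53) + 0·223 + (1)·(-278) = 126
  c_7 = (0)·(-222) + (0)·(-157) + 0·186 + (0)·(-32) + (0)·(-218) + (0)·(-53) + 1·223 + (0)·(-278) = 223
  c_8 = (0)·(-222) + (-1)·(-157) + (-2)·(186) + (0)·(-32) + (0)·(-218) + (0)·(-53) + 0·223 + (-2)·(-278) = 341
Writing each c_i in base p = 19:
  c_1 = 32 = 13·19^0 + 1·19^1
  c_2 = 222 = 13·19^0 + 11·19^1
  c_3 = 278 = 12·19^0 + 14·19^1
  c_4 = 53 = 15·19^0 + 2·19^1
  c_5 = 218 = 9·19^0 + 11·19^1
  c_6 = 126 = 12·19^0 + 6·19^1
  c_7 = 223 = 14·19^0 + 11·19^1
  c_8 = 341 = 18·19^0 + 17·19^1
p-restricted factor λ_0 = (13, 13, 12, 15, 9, 12, 14, 18)
p-restricted factor λ_1 = (1, 11, 14, 2, 11, 6, 11, 17)

((13, 13, 12, 15, 9, 12, 14, 18), (1, 11, 14, 2, 11, 6, 11, 17))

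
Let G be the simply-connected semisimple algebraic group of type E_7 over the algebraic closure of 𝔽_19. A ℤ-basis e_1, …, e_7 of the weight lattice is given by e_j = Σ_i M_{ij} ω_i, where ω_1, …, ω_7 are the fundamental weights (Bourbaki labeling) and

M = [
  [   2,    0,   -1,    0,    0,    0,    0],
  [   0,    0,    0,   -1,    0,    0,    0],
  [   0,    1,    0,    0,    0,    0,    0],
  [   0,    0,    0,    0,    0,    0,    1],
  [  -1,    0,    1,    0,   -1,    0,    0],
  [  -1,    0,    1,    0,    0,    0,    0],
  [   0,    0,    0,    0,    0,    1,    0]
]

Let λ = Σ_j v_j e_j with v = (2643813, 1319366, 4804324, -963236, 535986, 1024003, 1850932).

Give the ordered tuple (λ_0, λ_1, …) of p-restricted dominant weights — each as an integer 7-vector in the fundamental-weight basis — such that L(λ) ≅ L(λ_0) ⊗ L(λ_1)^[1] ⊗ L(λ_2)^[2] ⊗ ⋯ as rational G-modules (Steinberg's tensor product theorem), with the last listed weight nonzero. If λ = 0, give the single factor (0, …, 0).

Change of basis e → ω: c = M·v where v = (2643813, 1319366, 4804324, -963236, 535986, 1024003, 1850932):
  c_1 = 2·2643813 + 0·1319366 + (-1)·(4804324) + (0)·(-963236) + 0·535986 + 0·1024003 + 0·1850932 = 483302
  c_2 = 0·2643813 + 0·1319366 + 0·4804324 + (-1)·(-963236) + 0·535986 + 0·1024003 + 0·1850932 = 963236
  c_3 = 0·2643813 + 1·1319366 + 0·4804324 + (0)·(-963236) + 0·535986 + 0·1024003 + 0·1850932 = 1319366
  c_4 = 0·2643813 + 0·1319366 + 0·4804324 + (0)·(-963236) + 0·535986 + 0·1024003 + 1·1850932 = 1850932
  c_5 = (-1)·(2643813) + 0·1319366 + 1·4804324 + (0)·(-963236) + (-1)·(535986) + 0·1024003 + 0·1850932 = 1624525
  c_6 = (-1)·(2643813) + 0·1319366 + 1·4804324 + (0)·(-963236) + 0·535986 + 0·1024003 + 0·1850932 = 2160511
  c_7 = 0·2643813 + 0·1319366 + 0·4804324 + (0)·(-963236) + 0·535986 + 1·1024003 + 0·1850932 = 1024003
Expand coordinatewise in base 19:
  c_1 = 483302 = 18·19^0 + 14·19^1 + 8·19^2 + 13·19^3 + 3·19^4
  c_2 = 963236 = 12·19^0 + 4·19^1 + 8·19^2 + 7·19^3 + 7·19^4
  c_3 = 1319366 = 6·19^0 + 14·19^1 + 6·19^2 + 2·19^3 + 10·19^4
  c_4 = 1850932 = 9·19^0 + 4·19^1 + 16·19^2 + 3·19^3 + 14·19^4
  c_5 = 1624525 = 6·19^0 + 1·19^1 + 16·19^2 + 8·19^3 + 12·19^4
  c_6 = 2160511 = 2·19^0 + 15·19^1 + 18·19^2 + 10·19^3 + 16·19^4
  c_7 = 1024003 = 17·19^0 + 10·19^1 + 5·19^2 + 16·19^3 + 7·19^4
Factor λ_0 = (18, 12, 6, 9, 6, 2, 17)
Factor λ_1 = (14, 4, 14, 4, 1, 15, 10)
Factor λ_2 = (8, 8, 6, 16, 16, 18, 5)
Factor λ_3 = (13, 7, 2, 3, 8, 10, 16)
Factor λ_4 = (3, 7, 10, 14, 12, 16, 7)

((18, 12, 6, 9, 6, 2, 17), (14, 4, 14, 4, 1, 15, 10), (8, 8, 6, 16, 16, 18, 5), (13, 7, 2, 3, 8, 10, 16), (3, 7, 10, 14, 12, 16, 7))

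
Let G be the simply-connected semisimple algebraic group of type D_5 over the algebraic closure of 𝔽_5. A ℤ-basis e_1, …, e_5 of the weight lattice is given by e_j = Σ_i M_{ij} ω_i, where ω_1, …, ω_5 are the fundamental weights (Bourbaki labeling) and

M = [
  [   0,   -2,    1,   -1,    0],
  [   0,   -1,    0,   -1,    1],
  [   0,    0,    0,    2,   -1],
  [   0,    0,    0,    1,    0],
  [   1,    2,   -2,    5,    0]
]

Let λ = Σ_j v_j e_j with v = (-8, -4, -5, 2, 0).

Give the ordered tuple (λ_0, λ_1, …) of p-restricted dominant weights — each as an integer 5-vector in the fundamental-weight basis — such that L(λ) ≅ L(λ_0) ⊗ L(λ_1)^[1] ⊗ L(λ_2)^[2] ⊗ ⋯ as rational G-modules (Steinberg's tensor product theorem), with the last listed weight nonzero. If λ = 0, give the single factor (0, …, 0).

Converting to the ω-basis (c_i = row i of M dotted with v = (-8, -4, -5, 2, 0)):
  c_1 = (0)·(-8) + (-2)·(-4) + (1)·(-5) + (-1)·(2) + 0·0 = 1
  c_2 = (0)·(-8) + (-1)·(-4) + (0)·(-5) + (-1)·(2) + 1·0 = 2
  c_3 = (0)·(-8) + (0)·(-4) + (0)·(-5) + 2·2 + (-1)·(0) = 4
  c_4 = (0)·(-8) + (0)·(-4) + (0)·(-5) + 1·2 + 0·0 = 2
  c_5 = (1)·(-8) + (2)·(-4) + (-2)·(-5) + 5·2 + 0·0 = 4
Base-5 expansion of each c_i:
  c_1 = 1 = 1·5^0
  c_2 = 2 = 2·5^0
  c_3 = 4 = 4·5^0
  c_4 = 2 = 2·5^0
  c_5 = 4 = 4·5^0
Factor λ_0 = (1, 2, 4, 2, 4)

((1, 2, 4, 2, 4),)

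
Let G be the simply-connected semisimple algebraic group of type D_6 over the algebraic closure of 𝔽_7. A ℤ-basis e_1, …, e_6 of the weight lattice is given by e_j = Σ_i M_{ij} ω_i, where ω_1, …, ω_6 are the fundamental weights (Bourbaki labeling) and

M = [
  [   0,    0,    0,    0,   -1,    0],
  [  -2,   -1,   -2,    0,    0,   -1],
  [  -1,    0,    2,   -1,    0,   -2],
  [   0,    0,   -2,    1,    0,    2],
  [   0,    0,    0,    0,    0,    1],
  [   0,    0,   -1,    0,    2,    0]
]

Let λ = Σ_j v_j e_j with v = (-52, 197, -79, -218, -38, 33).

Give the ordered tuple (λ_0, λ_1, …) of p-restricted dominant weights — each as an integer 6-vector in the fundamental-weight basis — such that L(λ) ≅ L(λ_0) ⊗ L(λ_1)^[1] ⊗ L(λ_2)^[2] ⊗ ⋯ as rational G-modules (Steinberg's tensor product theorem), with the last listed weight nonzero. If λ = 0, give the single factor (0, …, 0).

Compute c_i = Σ_j M_{ij} v_j with v = (-52, 197, -79, -218, -38, 33):
  c_1 = (0)·(-52) + (0)·(197) + (0)·(-79) + (0)·(-218) + (-1)·(-38) + (0)·(33) = 38
  c_2 = (-2)·(-52) + (-1)·(197) + (-2)·(-79) + (0)·(-218) + (0)·(-38) + (-1)·(33) = 32
  c_3 = (-1)·(-52) + (0)·(197) + (2)·(-79) + (-1)·(-218) + (0)·(-38) + (-2)·(33) = 46
  c_4 = (0)·(-52) + (0)·(197) + (-2)·(-79) + (1)·(-218) + (0)·(-38) + (2)·(33) = 6
  c_5 = (0)·(-52) + (0)·(197) + (0)·(-79) + (0)·(-218) + (0)·(-38) + (1)·(33) = 33
  c_6 = (0)·(-52) + (0)·(197) + (-1)·(-79) + (0)·(-218) + (2)·(-38) + (0)·(33) = 3
Writing each c_i in base p = 7:
  c_1 = 38 = 3·7^0 + 5·7^1
  c_2 = 32 = 4·7^0 + 4·7^1
  c_3 = 46 = 4·7^0 + 6·7^1
  c_4 = 6 = 6·7^0
  c_5 = 33 = 5·7^0 + 4·7^1
  c_6 = 3 = 3·7^0
p-restricted factor λ_0 = (3, 4, 4, 6, 5, 3)
p-restricted factor λ_1 = (5, 4, 6, 0, 4, 0)

((3, 4, 4, 6, 5, 3), (5, 4, 6, 0, 4, 0))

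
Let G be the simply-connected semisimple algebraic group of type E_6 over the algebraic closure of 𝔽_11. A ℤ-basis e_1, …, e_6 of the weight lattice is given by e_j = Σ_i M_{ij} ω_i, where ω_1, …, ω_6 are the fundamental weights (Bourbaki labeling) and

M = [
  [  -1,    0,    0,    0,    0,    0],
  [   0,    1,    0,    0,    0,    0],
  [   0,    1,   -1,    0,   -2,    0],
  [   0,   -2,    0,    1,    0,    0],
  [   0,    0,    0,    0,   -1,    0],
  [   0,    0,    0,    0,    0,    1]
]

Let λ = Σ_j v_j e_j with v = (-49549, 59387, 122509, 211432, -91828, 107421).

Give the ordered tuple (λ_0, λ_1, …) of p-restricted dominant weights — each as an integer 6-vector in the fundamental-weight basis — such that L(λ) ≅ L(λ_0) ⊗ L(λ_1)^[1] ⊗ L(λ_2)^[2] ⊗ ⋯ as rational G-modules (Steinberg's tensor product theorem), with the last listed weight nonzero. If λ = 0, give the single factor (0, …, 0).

In the fundamental-weight basis, λ has coordinates c = M·v (v = (-49549, 59387, 122509, 211432, -91828, 107421)):
  c_1 = (-1)·(-49549) + (0)·(59387) + (0)·(122509) + (0)·(211432) + (0)·(-91828) + (0)·(107421) = 49549
  c_2 = (0)·(-49549) + (1)·(59387) + (0)·(122509) + (0)·(211432) + (0)·(-91828) + (0)·(107421) = 59387
  c_3 = (0)·(-49549) + (1)·(59387) + (-1)·(122509) + (0)·(211432) + (-2)·(-91828) + (0)·(107421) = 120534
  c_4 = (0)·(-49549) + (-2)·(59387) + (0)·(122509) + (1)·(211432) + (0)·(-91828) + (0)·(107421) = 92658
  c_5 = (0)·(-49549) + (0)·(59387) + (0)·(122509) + (0)·(211432) + (-1)·(-91828) + (0)·(107421) = 91828
  c_6 = (0)·(-49549) + (0)·(59387) + (0)·(122509) + (0)·(211432) + (0)·(-91828) + (1)·(107421) = 107421
Base-11 expansion of each c_i:
  c_1 = 49549 = 5·11^0 + 5·11^1 + 2·11^2 + 4·11^3 + 3·11^4
  c_2 = 59387 = 9·11^0 + 8·11^1 + 6·11^2 + 0·11^3 + 4·11^4
  c_3 = 120534 = 7·11^0 + 1·11^1 + 6·11^2 + 2·11^3 + 8·11^4
  c_4 = 92658 = 5·11^0 + 8·11^1 + 6·11^2 + 3·11^3 + 6·11^4
  c_5 = 91828 = 0·11^0 + 10·11^1 + 10·11^2 + 2·11^3 + 6·11^4
  c_6 = 107421 = 6·11^0 + 8·11^1 + 7·11^2 + 3·11^3 + 7·11^4
Factor λ_0 = (5, 9, 7, 5, 0, 6)
Factor λ_1 = (5, 8, 1, 8, 10, 8)
Factor λ_2 = (2, 6, 6, 6, 10, 7)
Factor λ_3 = (4, 0, 2, 3, 2, 3)
Factor λ_4 = (3, 4, 8, 6, 6, 7)

((5, 9, 7, 5, 0, 6), (5, 8, 1, 8, 10, 8), (2, 6, 6, 6, 10, 7), (4, 0, 2, 3, 2, 3), (3, 4, 8, 6, 6, 7))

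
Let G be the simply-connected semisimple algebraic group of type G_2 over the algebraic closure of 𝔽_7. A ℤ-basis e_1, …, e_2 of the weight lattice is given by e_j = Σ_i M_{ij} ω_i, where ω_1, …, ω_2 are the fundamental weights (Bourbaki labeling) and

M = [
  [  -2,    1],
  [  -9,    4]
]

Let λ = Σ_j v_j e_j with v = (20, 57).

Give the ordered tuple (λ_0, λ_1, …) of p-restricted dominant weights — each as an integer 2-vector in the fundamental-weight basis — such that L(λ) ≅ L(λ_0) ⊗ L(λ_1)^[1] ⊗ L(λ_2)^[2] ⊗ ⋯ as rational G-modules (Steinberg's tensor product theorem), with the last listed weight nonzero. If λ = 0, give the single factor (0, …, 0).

Change of basis e → ω: c = M·v where v = (20, 57):
  c_1 = -2*20 + 1*57 = 17
  c_2 = -9*20 + 4*57 = 48
p = 7; digits c_i = Σ_j d_{ij}·7^j, 0 ≤ d_{ij} < 7:
  c_1 = 17 = 3·7^0 + 2·7^1
  c_2 = 48 = 6·7^0 + 6·7^1
λ_0 = (3, 6)
λ_1 = (2, 6)

((3, 6), (2, 6))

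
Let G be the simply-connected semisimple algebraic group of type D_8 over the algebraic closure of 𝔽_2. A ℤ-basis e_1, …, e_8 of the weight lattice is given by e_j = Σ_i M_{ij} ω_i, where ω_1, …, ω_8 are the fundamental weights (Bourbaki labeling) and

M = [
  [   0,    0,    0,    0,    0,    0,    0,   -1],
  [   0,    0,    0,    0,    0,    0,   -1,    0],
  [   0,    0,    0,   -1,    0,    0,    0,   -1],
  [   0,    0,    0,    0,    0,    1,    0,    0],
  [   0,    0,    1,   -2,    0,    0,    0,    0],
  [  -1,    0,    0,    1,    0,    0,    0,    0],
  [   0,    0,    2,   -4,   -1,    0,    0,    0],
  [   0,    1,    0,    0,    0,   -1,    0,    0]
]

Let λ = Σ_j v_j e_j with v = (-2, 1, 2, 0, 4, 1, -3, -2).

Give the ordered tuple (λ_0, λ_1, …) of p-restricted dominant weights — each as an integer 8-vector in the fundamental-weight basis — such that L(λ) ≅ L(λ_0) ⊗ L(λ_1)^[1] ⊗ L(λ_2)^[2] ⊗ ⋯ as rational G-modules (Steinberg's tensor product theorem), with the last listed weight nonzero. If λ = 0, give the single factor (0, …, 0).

ω-coordinates c = M·v, v = (-2, 1, 2, 0, 4, 1, -3, -2):
  c_1 = (0)·(-2) + 0·1 + 0·2 + 0·0 + 0·4 + 0·1 + (0)·(-3) + (-1)·(-2) = 2
  c_2 = (0)·(-2) + 0·1 + 0·2 + 0·0 + 0·4 + 0·1 + (-1)·(-3) + (0)·(-2) = 3
  c_3 = (0)·(-2) + 0·1 + 0·2 + (-1)·(0) + 0·4 + 0·1 + (0)·(-3) + (-1)·(-2) = 2
  c_4 = (0)·(-2) + 0·1 + 0·2 + 0·0 + 0·4 + 1·1 + (0)·(-3) + (0)·(-2) = 1
  c_5 = (0)·(-2) + 0·1 + 1·2 + (-2)·(0) + 0·4 + 0·1 + (0)·(-3) + (0)·(-2) = 2
  c_6 = (-1)·(-2) + 0·1 + 0·2 + 1·0 + 0·4 + 0·1 + (0)·(-3) + (0)·(-2) = 2
  c_7 = (0)·(-2) + 0·1 + 2·2 + (-4)·(0) + (-1)·(4) + 0·1 + (0)·(-3) + (0)·(-2) = 0
  c_8 = (0)·(-2) + 1·1 + 0·2 + 0·0 + 0·4 + (-1)·(1) + (0)·(-3) + (0)·(-2) = 0
p = 2; digits c_i = Σ_j d_{ij}·2^j, 0 ≤ d_{ij} < 2:
  c_1 = 2 = 0·2^0 + 1·2^1
  c_2 = 3 = 1·2^0 + 1·2^1
  c_3 = 2 = 0·2^0 + 1·2^1
  c_4 = 1 = 1·2^0
  c_5 = 2 = 0·2^0 + 1·2^1
  c_6 = 2 = 0·2^0 + 1·2^1
  c_7 = 0
  c_8 = 0
p-restricted factor λ_0 = (0, 1, 0, 1, 0, 0, 0, 0)
p-restricted factor λ_1 = (1, 1, 1, 0, 1, 1, 0, 0)

((0, 1, 0, 1, 0, 0, 0, 0), (1, 1, 1, 0, 1, 1, 0, 0))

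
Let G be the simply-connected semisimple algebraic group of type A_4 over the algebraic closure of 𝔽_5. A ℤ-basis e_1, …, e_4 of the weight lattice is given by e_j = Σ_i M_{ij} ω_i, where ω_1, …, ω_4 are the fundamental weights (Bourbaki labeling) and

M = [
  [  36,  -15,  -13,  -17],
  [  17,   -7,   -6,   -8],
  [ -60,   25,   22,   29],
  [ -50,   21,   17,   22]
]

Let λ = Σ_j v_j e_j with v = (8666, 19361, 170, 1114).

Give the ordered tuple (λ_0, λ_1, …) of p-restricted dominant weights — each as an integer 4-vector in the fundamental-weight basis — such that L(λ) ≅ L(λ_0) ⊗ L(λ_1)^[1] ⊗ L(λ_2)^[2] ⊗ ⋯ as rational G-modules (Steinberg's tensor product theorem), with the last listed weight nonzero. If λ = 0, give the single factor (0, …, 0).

In the fundamental-weight basis, λ has coordinates c = M·v (v = (8666, 19361, 170, 1114)):
  c_1 = (36)·(8666) + (-15)·(19361) + (-13)·(170) + (-17)·(1114) = 413
  c_2 = (17)·(8666) + (-7)·(19361) + (-6)·(170) + (-8)·(1114) = 1863
  c_3 = (-60)·(8666) + (25)·(19361) + (22)·(170) + (29)·(1114) = 111
  c_4 = (-50)·(8666) + (21)·(19361) + (17)·(170) + (22)·(1114) = 679
Base-5 expansion of each c_i:
  c_1 = 413 = 3·5^0 + 2·5^1 + 1·5^2 + 3·5^3
  c_2 = 1863 = 3·5^0 + 2·5^1 + 4·5^2 + 4·5^3 + 2·5^4
  c_3 = 111 = 1·5^0 + 2·5^1 + 4·5^2
  c_4 = 679 = 4·5^0 + 0·5^1 + 2·5^2 + 0·5^3 + 1·5^4
λ_0 = (3, 3, 1, 4)
λ_1 = (2, 2, 2, 0)
λ_2 = (1, 4, 4, 2)
λ_3 = (3, 4, 0, 0)
λ_4 = (0, 2, 0, 1)

((3, 3, 1, 4), (2, 2, 2, 0), (1, 4, 4, 2), (3, 4, 0, 0), (0, 2, 0, 1))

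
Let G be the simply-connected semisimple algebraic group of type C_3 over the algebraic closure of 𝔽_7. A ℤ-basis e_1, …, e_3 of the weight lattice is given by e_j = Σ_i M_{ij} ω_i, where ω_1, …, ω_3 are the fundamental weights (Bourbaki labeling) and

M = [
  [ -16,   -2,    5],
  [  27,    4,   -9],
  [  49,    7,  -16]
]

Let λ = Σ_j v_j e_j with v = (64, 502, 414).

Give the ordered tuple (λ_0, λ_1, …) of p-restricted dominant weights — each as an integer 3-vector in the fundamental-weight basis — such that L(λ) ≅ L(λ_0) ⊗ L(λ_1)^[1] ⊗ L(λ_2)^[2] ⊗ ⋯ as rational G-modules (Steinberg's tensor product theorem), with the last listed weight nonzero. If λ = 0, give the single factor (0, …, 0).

Compute c_i = Σ_j M_{ij} v_j with v = (64, 502, 414):
  c_1 = (-16)·(64) + (-2)·(502) + 5·414 = 42
  c_2 = 27·64 + 4·502 + (-9)·(414) = 10
  c_3 = 49·64 + 7·502 + (-16)·(414) = 26
Expand coordinatewise in base 7:
  c_1 = 42 = 0·7^0 + 6·7^1
  c_2 = 10 = 3·7^0 + 1·7^1
  c_3 = 26 = 5·7^0 + 3·7^1
λ_0 = (0, 3, 5)
λ_1 = (6, 1, 3)

((0, 3, 5), (6, 1, 3))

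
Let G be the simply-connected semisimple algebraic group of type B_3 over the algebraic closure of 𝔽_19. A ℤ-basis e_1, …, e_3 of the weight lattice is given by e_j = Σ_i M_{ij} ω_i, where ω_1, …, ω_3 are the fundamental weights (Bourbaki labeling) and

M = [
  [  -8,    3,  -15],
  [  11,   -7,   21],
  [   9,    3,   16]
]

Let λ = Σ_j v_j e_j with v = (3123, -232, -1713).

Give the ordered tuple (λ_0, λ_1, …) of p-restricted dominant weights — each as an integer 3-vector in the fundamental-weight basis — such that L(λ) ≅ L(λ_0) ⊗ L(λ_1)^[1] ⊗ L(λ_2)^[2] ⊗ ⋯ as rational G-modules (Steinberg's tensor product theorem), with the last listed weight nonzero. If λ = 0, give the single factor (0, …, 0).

In the fundamental-weight basis, λ has coordinates c = M·v (v = (3123, -232, -1713)):
  c_1 = (-8)·(3123) + (3)·(-232) + (-15)·(-1713) = 15
  c_2 = 11·3123 + (-7)·(-232) + (21)·(-1713) = 4
  c_3 = 9·3123 + (3)·(-232) + (16)·(-1713) = 3
Expand coordinatewise in base 19:
  c_1 = 15 = 15·19^0
  c_2 = 4 = 4·19^0
  c_3 = 3 = 3·19^0
p-restricted factor λ_0 = (15, 4, 3)

((15, 4, 3),)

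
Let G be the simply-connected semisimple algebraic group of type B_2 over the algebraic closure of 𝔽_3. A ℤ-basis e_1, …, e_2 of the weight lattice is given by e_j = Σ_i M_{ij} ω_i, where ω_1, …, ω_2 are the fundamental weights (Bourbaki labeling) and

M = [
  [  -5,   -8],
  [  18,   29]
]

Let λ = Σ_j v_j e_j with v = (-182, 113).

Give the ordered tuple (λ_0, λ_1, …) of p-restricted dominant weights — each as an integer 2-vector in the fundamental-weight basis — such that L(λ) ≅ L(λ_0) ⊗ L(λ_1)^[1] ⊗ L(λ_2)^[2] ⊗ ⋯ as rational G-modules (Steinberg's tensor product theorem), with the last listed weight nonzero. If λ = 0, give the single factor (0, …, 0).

((0, 1), (2, 0))

ω-coordinates c = M·v, v = (-182, 113):
  c_1 = (-5)·(-182) + (-8)·(113) = 6
  c_2 = (18)·(-182) + 29·113 = 1
p = 3; digits c_i = Σ_j d_{ij}·3^j, 0 ≤ d_{ij} < 3:
  c_1 = 6 = 0·3^0 + 2·3^1
  c_2 = 1 = 1·3^0
Factor λ_0 = (0, 1)
Factor λ_1 = (2, 0)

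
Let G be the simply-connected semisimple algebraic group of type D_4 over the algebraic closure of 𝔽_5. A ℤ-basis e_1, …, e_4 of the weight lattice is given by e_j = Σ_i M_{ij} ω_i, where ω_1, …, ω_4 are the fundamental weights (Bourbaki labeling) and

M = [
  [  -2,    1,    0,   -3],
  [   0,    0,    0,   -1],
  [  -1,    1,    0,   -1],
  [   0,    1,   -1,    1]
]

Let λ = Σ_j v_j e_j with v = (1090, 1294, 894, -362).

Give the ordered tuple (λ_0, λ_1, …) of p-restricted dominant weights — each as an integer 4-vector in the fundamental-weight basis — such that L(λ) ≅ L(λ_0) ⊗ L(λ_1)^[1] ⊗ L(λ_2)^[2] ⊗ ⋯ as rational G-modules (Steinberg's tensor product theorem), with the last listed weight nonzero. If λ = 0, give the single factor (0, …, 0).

ω-coordinates c = M·v, v = (1090, 1294, 894, -362):
  c_1 = -2*1090 + 1*1294 + 0*894 + -3*-362 = 200
  c_2 = 0*1090 + 0*1294 + 0*894 + -1*-362 = 362
  c_3 = -1*1090 + 1*1294 + 0*894 + -1*-362 = 566
  c_4 = 0*1090 + 1*1294 + -1*894 + 1*-362 = 38
Writing each c_i in base p = 5:
  c_1 = 200 = 0·5^0 + 0·5^1 + 3·5^2 + 1·5^3
  c_2 = 362 = 2·5^0 + 2·5^1 + 4·5^2 + 2·5^3
  c_3 = 566 = 1·5^0 + 3·5^1 + 2·5^2 + 4·5^3
  c_4 = 38 = 3·5^0 + 2·5^1 + 1·5^2
p-restricted factor λ_0 = (0, 2, 1, 3)
p-restricted factor λ_1 = (0, 2, 3, 2)
p-restricted factor λ_2 = (3, 4, 2, 1)
p-restricted factor λ_3 = (1, 2, 4, 0)

((0, 2, 1, 3), (0, 2, 3, 2), (3, 4, 2, 1), (1, 2, 4, 0))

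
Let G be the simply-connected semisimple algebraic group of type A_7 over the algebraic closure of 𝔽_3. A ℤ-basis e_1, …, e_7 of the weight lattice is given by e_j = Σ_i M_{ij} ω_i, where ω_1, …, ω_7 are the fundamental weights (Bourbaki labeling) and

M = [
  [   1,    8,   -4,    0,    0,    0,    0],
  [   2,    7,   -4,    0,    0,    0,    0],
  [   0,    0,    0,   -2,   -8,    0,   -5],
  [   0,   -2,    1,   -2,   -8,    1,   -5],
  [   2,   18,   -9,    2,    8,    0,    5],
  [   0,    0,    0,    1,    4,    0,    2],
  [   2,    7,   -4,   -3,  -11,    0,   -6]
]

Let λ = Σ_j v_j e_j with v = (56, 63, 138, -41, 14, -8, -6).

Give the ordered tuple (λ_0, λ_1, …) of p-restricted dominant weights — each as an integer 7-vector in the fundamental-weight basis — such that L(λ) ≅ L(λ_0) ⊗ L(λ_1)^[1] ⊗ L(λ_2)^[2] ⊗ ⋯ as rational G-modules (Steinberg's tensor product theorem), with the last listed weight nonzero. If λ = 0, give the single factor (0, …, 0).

((2, 1, 0, 1, 1, 0, 0), (2, 0, 0, 1, 1, 1, 2))

ω-coordinates c = M·v, v = (56, 63, 138, -41, 14, -8, -6):
  c_1 = (1)·(56) + (8)·(63) + (-4)·(138) + (0)·(-41) + (0)·(14) + (0)·(-8) + (0)·(-6) = 8
  c_2 = (2)·(56) + (7)·(63) + (-4)·(138) + (0)·(-41) + (0)·(14) + (0)·(-8) + (0)·(-6) = 1
  c_3 = (0)·(56) + (0)·(63) + (0)·(138) + (-2)·(-41) + (-8)·(14) + (0)·(-8) + (-5)·(-6) = 0
  c_4 = (0)·(56) + (-2)·(63) + (1)·(138) + (-2)·(-41) + (-8)·(14) + (1)·(-8) + (-5)·(-6) = 4
  c_5 = (2)·(56) + (18)·(63) + (-9)·(138) + (2)·(-41) + (8)·(14) + (0)·(-8) + (5)·(-6) = 4
  c_6 = (0)·(56) + (0)·(63) + (0)·(138) + (1)·(-41) + (4)·(14) + (0)·(-8) + (2)·(-6) = 3
  c_7 = (2)·(56) + (7)·(63) + (-4)·(138) + (-3)·(-41) + (-11)·(14) + (0)·(-8) + (-6)·(-6) = 6
Base-3 expansion of each c_i:
  c_1 = 8 = 2·3^0 + 2·3^1
  c_2 = 1 = 1·3^0
  c_3 = 0
  c_4 = 4 = 1·3^0 + 1·3^1
  c_5 = 4 = 1·3^0 + 1·3^1
  c_6 = 3 = 0·3^0 + 1·3^1
  c_7 = 6 = 0·3^0 + 2·3^1
p-restricted factor λ_0 = (2, 1, 0, 1, 1, 0, 0)
p-restricted factor λ_1 = (2, 0, 0, 1, 1, 1, 2)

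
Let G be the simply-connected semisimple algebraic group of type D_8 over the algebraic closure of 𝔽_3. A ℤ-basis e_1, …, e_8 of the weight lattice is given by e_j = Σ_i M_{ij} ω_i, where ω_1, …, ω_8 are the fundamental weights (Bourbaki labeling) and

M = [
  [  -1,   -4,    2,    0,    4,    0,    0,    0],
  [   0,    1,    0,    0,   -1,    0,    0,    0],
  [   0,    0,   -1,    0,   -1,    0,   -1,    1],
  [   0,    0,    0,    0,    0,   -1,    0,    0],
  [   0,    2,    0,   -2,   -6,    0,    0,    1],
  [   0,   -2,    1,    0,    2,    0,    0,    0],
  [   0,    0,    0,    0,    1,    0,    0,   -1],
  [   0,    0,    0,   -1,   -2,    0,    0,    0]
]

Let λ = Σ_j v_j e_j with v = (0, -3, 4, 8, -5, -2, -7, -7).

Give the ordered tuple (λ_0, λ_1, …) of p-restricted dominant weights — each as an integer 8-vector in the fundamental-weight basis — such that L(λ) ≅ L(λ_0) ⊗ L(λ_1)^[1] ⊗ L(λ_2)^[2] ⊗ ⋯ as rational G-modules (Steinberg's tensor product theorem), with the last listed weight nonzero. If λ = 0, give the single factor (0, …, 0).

Converting to the ω-basis (c_i = row i of M dotted with v = (0, -3, 4, 8, -5, -2, -7, -7)):
  c_1 = (-1)·(0) + (-4)·(-3) + (2)·(4) + (0)·(8) + (4)·(-5) + (0)·(-2) + (0)·(-7) + (0)·(-7) = 0
  c_2 = (0)·(0) + (1)·(-3) + (0)·(4) + (0)·(8) + (-1)·(-5) + (0)·(-2) + (0)·(-7) + (0)·(-7) = 2
  c_3 = (0)·(0) + (0)·(-3) + (-1)·(4) + (0)·(8) + (-1)·(-5) + (0)·(-2) + (-1)·(-7) + (1)·(-7) = 1
  c_4 = (0)·(0) + (0)·(-3) + (0)·(4) + (0)·(8) + (0)·(-5) + (-1)·(-2) + (0)·(-7) + (0)·(-7) = 2
  c_5 = (0)·(0) + (2)·(-3) + (0)·(4) + (-2)·(8) + (-6)·(-5) + (0)·(-2) + (0)·(-7) + (1)·(-7) = 1
  c_6 = (0)·(0) + (-2)·(-3) + (1)·(4) + (0)·(8) + (2)·(-5) + (0)·(-2) + (0)·(-7) + (0)·(-7) = 0
  c_7 = (0)·(0) + (0)·(-3) + (0)·(4) + (0)·(8) + (1)·(-5) + (0)·(-2) + (0)·(-7) + (-1)·(-7) = 2
  c_8 = (0)·(0) + (0)·(-3) + (0)·(4) + (-1)·(8) + (-2)·(-5) + (0)·(-2) + (0)·(-7) + (0)·(-7) = 2
p = 3; digits c_i = Σ_j d_{ij}·3^j, 0 ≤ d_{ij} < 3:
  c_1 = 0
  c_2 = 2 = 2·3^0
  c_3 = 1 = 1·3^0
  c_4 = 2 = 2·3^0
  c_5 = 1 = 1·3^0
  c_6 = 0
  c_7 = 2 = 2·3^0
  c_8 = 2 = 2·3^0
λ_0 = (0, 2, 1, 2, 1, 0, 2, 2)

((0, 2, 1, 2, 1, 0, 2, 2),)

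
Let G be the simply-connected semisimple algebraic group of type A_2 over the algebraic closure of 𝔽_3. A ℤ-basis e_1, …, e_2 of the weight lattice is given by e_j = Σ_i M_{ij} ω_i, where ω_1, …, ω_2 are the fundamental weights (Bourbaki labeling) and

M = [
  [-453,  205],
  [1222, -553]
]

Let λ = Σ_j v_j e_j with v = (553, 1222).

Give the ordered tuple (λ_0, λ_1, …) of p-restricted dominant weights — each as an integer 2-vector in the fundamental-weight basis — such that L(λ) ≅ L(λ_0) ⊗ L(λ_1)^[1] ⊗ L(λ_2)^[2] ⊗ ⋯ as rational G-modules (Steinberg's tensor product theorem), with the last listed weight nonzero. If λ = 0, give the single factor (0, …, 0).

In the fundamental-weight basis, λ has coordinates c = M·v (v = (553, 1222)):
  c_1 = -453*553 + 205*1222 = 1
  c_2 = 1222*553 + -553*1222 = 0
Writing each c_i in base p = 3:
  c_1 = 1 = 1·3^0
  c_2 = 0
λ_0 = (1, 0)

((1, 0),)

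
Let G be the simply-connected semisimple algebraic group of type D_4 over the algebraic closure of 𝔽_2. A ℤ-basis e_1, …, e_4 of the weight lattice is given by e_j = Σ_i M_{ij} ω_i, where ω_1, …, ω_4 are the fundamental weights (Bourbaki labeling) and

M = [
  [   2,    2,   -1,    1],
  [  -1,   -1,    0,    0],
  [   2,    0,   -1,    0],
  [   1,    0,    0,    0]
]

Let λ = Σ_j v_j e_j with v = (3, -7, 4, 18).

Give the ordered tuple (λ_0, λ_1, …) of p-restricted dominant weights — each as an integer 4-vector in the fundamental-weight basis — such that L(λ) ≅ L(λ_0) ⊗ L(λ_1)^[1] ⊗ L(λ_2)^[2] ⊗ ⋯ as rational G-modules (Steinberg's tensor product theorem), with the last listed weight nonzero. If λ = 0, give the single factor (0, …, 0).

((0, 0, 0, 1), (1, 0, 1, 1), (1, 1, 0, 0))

Converting to the ω-basis (c_i = row i of M dotted with v = (3, -7, 4, 18)):
  c_1 = 2·3 + (2)·(-7) + (-1)·(4) + 1·18 = 6
  c_2 = (-1)·(3) + (-1)·(-7) + 0·4 + 0·18 = 4
  c_3 = 2·3 + (0)·(-7) + (-1)·(4) + 0·18 = 2
  c_4 = 1·3 + (0)·(-7) + 0·4 + 0·18 = 3
Expand coordinatewise in base 2:
  c_1 = 6 = 0·2^0 + 1·2^1 + 1·2^2
  c_2 = 4 = 0·2^0 + 0·2^1 + 1·2^2
  c_3 = 2 = 0·2^0 + 1·2^1
  c_4 = 3 = 1·2^0 + 1·2^1
λ_0 = (0, 0, 0, 1)
λ_1 = (1, 0, 1, 1)
λ_2 = (1, 1, 0, 0)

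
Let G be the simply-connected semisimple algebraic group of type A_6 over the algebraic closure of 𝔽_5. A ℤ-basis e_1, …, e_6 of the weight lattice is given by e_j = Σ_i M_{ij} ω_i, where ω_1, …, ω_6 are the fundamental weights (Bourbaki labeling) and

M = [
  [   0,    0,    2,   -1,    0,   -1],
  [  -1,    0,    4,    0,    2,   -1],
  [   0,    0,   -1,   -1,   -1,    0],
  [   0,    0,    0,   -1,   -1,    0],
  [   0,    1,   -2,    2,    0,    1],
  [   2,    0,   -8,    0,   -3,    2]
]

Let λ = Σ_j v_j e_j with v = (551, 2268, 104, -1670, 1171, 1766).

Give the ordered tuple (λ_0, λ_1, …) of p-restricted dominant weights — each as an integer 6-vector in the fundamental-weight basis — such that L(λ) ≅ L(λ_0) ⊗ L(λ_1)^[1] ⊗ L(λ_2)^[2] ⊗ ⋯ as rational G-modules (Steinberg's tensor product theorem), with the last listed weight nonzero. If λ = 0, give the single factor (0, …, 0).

((2, 1, 0, 4, 1, 4), (2, 3, 4, 4, 2, 2), (4, 2, 0, 4, 4, 1), (0, 3, 3, 3, 3, 2))

Converting to the ω-basis (c_i = row i of M dotted with v = (551, 2268, 104, -1670, 1171, 1766)):
  c_1 = 0·551 + 0·2268 + 2·104 + (-1)·(-1670) + 0·1171 + (-1)·(1766) = 112
  c_2 = (-1)·(551) + 0·2268 + 4·104 + (0)·(-1670) + 2·1171 + (-1)·(1766) = 441
  c_3 = 0·551 + 0·2268 + (-1)·(104) + (-1)·(-1670) + (-1)·(1171) + 0·1766 = 395
  c_4 = 0·551 + 0·2268 + 0·104 + (-1)·(-1670) + (-1)·(1171) + 0·1766 = 499
  c_5 = 0·551 + 1·2268 + (-2)·(104) + (2)·(-1670) + 0·1171 + 1·1766 = 486
  c_6 = 2·551 + 0·2268 + (-8)·(104) + (0)·(-1670) + (-3)·(1171) + 2·1766 = 289
p = 5; digits c_i = Σ_j d_{ij}·5^j, 0 ≤ d_{ij} < 5:
  c_1 = 112 = 2·5^0 + 2·5^1 + 4·5^2
  c_2 = 441 = 1·5^0 + 3·5^1 + 2·5^2 + 3·5^3
  c_3 = 395 = 0·5^0 + 4·5^1 + 0·5^2 + 3·5^3
  c_4 = 499 = 4·5^0 + 4·5^1 + 4·5^2 + 3·5^3
  c_5 = 486 = 1·5^0 + 2·5^1 + 4·5^2 + 3·5^3
  c_6 = 289 = 4·5^0 + 2·5^1 + 1·5^2 + 2·5^3
λ_0 = (2, 1, 0, 4, 1, 4)
λ_1 = (2, 3, 4, 4, 2, 2)
λ_2 = (4, 2, 0, 4, 4, 1)
λ_3 = (0, 3, 3, 3, 3, 2)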